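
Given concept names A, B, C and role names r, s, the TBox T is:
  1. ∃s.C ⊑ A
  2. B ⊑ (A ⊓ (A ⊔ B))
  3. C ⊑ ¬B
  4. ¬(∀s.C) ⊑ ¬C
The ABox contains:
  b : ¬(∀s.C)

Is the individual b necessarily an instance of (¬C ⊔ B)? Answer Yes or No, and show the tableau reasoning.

1. b : (¬C ⊔ B)?  L(b) = {¬(∀s.C)} ∪ {(C ⊓ ¬B)}
   clash {C, ¬C} at b — b ∈ (¬C ⊔ B)
2. Hence b : (¬C ⊔ B): entailed.

Yes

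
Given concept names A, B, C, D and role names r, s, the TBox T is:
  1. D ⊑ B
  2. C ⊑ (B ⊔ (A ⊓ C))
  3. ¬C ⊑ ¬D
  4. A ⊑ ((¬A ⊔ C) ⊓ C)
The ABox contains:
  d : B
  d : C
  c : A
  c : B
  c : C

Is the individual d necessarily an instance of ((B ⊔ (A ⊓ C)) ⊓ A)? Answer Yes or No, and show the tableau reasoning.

1. d : ((B ⊔ (A ⊓ C)) ⊓ A)?  L(d) = {B, C} ∪ {((¬B ⊓ (¬A ⊔ ¬C)) ⊔ ¬A)}
   apply at d: C⊑(B ⊔ (A ⊓ C))
   open: L(d) ⊇ {B, C, ¬A} — d ∉ ((B ⊔ (A ⊓ C)) ⊓ A) possible
2. Hence d : ((B ⊔ (A ⊓ C)) ⊓ A): not entailed.

No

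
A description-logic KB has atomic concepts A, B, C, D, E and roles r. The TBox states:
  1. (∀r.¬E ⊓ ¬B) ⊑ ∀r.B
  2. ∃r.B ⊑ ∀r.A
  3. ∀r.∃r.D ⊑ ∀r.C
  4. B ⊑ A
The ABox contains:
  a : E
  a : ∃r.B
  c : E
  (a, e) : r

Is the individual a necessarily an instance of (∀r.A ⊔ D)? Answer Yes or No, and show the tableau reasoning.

1. a : (∀r.A ⊔ D)?  L(a) = {E, ∃r.B} ∪ {(∃r.¬A ⊓ ¬D)}
   clash {A, ¬A} at an ∃-successor — a ∈ (∀r.A ⊔ D)
2. Hence a : (∀r.A ⊔ D): entailed.

Yes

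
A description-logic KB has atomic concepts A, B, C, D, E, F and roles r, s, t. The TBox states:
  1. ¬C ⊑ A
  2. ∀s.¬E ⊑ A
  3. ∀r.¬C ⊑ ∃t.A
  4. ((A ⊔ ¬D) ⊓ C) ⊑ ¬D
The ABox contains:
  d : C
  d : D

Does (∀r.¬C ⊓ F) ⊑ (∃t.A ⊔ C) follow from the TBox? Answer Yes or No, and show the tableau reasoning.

1. (∀r.¬C ⊓ F) ⊑ (∃t.A ⊔ C)  ⇔  ((∀r.¬C ⊓ F) ⊓ (∀t.¬A ⊓ ¬C)) unsat w.r.t. T
   all branches close; clash {A, ¬A} at an ∃-successor
2. Hence (∀r.¬C ⊓ F) ⊑ (∃t.A ⊔ C): entailed.

Yes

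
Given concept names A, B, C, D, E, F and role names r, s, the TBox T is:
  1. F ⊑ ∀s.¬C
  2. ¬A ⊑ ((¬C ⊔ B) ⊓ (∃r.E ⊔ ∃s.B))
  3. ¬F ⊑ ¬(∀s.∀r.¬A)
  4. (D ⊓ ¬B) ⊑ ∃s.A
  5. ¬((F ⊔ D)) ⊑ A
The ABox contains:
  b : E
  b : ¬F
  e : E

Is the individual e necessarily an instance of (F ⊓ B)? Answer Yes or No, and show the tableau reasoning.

No

1. e : (F ⊓ B)?  L(e) = {E} ∪ {(¬F ⊔ ¬B)}
   open: L(e) ⊇ {A, E, F, ¬B, ¬D, …} — e ∉ (F ⊓ B) possible
2. Hence e : (F ⊓ B): not entailed.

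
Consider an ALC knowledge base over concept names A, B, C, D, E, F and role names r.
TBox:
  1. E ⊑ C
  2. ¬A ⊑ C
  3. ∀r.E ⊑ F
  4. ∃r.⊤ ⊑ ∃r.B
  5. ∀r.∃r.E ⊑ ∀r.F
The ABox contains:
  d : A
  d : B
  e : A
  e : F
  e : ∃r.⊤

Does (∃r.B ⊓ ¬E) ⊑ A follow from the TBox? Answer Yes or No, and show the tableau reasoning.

No

1. (∃r.B ⊓ ¬E) ⊑ A  ⇔  ((∃r.B ⊓ ¬E) ⊓ ¬A) unsat w.r.t. T
   apply at x₀: ¬A⊑C
   open: L(x₀) ⊇ {C, ¬A, ¬E, ∃r.B, ∃r.¬E, …} (+ ∃-successors)
2. Hence (∃r.B ⊓ ¬E) ⊑ A: not entailed.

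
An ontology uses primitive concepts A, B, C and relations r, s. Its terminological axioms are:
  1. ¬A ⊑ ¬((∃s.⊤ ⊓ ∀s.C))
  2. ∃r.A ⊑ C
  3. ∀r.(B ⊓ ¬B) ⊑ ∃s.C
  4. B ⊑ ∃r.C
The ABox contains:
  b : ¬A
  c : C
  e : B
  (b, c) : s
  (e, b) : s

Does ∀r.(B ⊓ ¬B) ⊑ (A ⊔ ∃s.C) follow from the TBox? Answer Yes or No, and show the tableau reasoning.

1. ∀r.(B ⊓ ¬B) ⊑ (A ⊔ ∃s.C)  ⇔  (∀r.(B ⊓ ¬B) ⊓ (¬A ⊓ ∀s.¬C)) unsat w.r.t. T
   all branches close; clash {C, ¬C} at an ∃-successor
2. Hence ∀r.(B ⊓ ¬B) ⊑ (A ⊔ ∃s.C): entailed.

Yes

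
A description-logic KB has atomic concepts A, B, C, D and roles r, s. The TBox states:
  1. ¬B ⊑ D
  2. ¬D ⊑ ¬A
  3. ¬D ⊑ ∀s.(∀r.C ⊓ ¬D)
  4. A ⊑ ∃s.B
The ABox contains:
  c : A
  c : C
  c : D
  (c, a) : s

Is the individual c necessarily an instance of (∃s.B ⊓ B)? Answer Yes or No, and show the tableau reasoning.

1. c : (∃s.B ⊓ B)?  L(c) = {A, C, D} ∪ {(∀s.¬B ⊔ ¬B)}
   apply at c: A⊑∃s.B
   open: L(c) ⊇ {A, C, D, ¬B, ∃s.B} (+ ∃-successors) — c ∉ (∃s.B ⊓ B) possible
2. Hence c : (∃s.B ⊓ B): not entailed.

No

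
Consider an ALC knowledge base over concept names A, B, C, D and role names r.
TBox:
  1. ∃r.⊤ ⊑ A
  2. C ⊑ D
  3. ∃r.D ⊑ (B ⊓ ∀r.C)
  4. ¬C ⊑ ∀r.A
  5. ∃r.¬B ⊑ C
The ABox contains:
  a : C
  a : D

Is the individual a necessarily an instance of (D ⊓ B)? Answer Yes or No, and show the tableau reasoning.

1. a : (D ⊓ B)?  L(a) = {C, D} ∪ {(¬D ⊔ ¬B)}
   open: L(a) ⊇ {C, D, ¬B, ∀r.¬D, ∀r.⊥} — a ∉ (D ⊓ B) possible
2. Hence a : (D ⊓ B): not entailed.

No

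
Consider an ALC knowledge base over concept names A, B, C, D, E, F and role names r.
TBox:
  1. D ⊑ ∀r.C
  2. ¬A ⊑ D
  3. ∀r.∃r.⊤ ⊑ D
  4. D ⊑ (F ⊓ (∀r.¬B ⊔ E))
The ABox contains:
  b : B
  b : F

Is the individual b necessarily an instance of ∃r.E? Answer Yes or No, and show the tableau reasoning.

No

1. b : ∃r.E?  L(b) = {B, F} ∪ {∀r.¬E}
   open: L(b) ⊇ {A, B, F, ¬D, ∀r.¬E, …} (+ ∃-successors) — b ∉ ∃r.E possible
2. Hence b : ∃r.E: not entailed.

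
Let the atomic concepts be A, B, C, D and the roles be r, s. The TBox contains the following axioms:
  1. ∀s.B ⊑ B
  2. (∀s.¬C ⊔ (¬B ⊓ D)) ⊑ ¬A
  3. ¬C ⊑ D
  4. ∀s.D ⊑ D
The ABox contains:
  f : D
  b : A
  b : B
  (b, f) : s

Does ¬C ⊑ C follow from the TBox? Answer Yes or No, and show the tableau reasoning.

No

1. ¬C ⊑ C  ⇔  (¬C ⊓ ¬C) unsat w.r.t. T
   apply at x₀: ¬C⊑D
   open: L(x₀) ⊇ {B, D, ¬C, ∃s.C, ∃s.¬B} (+ ∃-successors)
2. Hence ¬C ⊑ C: not entailed.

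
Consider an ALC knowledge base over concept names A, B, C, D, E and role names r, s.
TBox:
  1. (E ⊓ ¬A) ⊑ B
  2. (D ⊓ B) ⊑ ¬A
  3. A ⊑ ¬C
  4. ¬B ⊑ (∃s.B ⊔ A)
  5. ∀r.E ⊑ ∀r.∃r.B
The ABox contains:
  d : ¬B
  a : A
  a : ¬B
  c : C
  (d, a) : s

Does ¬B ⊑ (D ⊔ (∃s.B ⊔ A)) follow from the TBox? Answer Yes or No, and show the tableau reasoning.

1. ¬B ⊑ (D ⊔ (∃s.B ⊔ A))  ⇔  (¬B ⊓ (¬D ⊓ (∀s.¬B ⊓ ¬A))) unsat w.r.t. T
   all branches close; clash {B, ¬B} at x₀
2. Hence ¬B ⊑ (D ⊔ (∃s.B ⊔ A)): entailed.

Yes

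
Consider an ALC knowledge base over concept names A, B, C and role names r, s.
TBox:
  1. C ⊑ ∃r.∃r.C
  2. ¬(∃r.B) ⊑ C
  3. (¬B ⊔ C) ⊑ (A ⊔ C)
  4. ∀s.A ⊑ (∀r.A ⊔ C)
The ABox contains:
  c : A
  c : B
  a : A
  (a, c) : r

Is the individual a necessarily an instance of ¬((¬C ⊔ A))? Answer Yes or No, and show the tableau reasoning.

1. a : ¬((¬C ⊔ A))?  L(a) = {A} ∪ {(¬C ⊔ A)}
   open: L(a) ⊇ {A, B, ¬C, ∃r.B, ∃s.¬A} (+ ∃-successors) — a ∉ ¬((¬C ⊔ A)) possible
2. Hence a : ¬((¬C ⊔ A)): not entailed.

No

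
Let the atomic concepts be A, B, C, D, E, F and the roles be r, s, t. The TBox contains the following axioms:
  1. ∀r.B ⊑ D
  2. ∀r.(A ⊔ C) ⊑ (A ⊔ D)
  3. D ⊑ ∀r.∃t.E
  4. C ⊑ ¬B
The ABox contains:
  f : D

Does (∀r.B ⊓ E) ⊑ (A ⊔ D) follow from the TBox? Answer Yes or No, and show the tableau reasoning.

1. (∀r.B ⊓ E) ⊑ (A ⊔ D)  ⇔  ((∀r.B ⊓ E) ⊓ (¬A ⊓ ¬D)) unsat w.r.t. T
   all branches close; clash {D, ¬D} at x₀
2. Hence (∀r.B ⊓ E) ⊑ (A ⊔ D): entailed.

Yes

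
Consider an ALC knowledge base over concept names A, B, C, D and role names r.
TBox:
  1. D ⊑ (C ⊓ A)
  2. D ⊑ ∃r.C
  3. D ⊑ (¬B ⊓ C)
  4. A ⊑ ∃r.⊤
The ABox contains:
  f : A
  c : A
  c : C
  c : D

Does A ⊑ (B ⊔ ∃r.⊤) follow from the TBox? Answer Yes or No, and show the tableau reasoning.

Yes

1. A ⊑ (B ⊔ ∃r.⊤)  ⇔  (A ⊓ (¬B ⊓ ∀r.⊥)) unsat w.r.t. T
   all branches close; clash ⊥ at an ∃-successor
2. Hence A ⊑ (B ⊔ ∃r.⊤): entailed.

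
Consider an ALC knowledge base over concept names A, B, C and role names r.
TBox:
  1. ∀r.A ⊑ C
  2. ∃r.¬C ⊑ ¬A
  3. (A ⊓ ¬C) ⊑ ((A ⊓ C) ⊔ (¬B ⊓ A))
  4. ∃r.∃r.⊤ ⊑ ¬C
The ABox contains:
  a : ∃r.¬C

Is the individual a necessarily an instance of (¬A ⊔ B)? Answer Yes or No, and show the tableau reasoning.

1. a : (¬A ⊔ B)?  L(a) = {∃r.¬C} ∪ {(A ⊓ ¬B)}
   clash {A, ¬A} at a — a ∈ (¬A ⊔ B)
2. Hence a : (¬A ⊔ B): entailed.

Yes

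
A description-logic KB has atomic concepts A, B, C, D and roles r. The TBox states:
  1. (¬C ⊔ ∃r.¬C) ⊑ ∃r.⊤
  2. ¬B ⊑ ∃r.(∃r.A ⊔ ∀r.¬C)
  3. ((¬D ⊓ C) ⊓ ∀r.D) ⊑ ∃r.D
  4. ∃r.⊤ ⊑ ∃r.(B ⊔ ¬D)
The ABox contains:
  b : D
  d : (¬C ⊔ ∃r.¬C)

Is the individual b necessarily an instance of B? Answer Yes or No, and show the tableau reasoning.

1. b : B?  L(b) = {D} ∪ {¬B}
   apply at b: ¬B⊑∃r.(∃r.A ⊔ ∀r.¬C)
   open: L(b) ⊇ {C, D, ¬B, ∀r.C, ∃r.(B ⊔ ¬D), …} (+ ∃-successors) — b ∉ B possible
2. Hence b : B: not entailed.

No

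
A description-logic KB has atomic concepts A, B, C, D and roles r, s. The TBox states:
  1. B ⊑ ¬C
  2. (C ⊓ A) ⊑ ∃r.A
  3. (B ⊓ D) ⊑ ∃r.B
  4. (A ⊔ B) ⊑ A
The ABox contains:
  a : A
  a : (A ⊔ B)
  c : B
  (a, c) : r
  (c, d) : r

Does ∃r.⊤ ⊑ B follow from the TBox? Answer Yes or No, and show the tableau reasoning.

1. ∃r.⊤ ⊑ B  ⇔  (∃r.⊤ ⊓ ¬B) unsat w.r.t. T
   open: L(x₀) ⊇ {¬A, ¬B, ∃r.⊤} (+ ∃-successors)
2. Hence ∃r.⊤ ⊑ B: not entailed.

No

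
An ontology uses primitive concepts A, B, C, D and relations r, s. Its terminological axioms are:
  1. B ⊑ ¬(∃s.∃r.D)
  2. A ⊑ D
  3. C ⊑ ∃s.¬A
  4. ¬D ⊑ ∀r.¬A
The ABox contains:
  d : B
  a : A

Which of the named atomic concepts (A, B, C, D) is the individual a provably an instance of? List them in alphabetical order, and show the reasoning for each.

{A, D}

1. a : A?  L(a) = {A} ∪ {¬A}
   clash {A, ¬A} at a — a ∈ A
2. a : B?  L(a) = {A} ∪ {¬B}
   apply at a: A⊑D
   open: L(a) ⊇ {A, D, ¬B, ¬C} — a ∉ B possible
3. a : C?  L(a) = {A} ∪ {¬C}
   apply at a: A⊑D
   open: L(a) ⊇ {A, D, ¬B, ¬C} — a ∉ C possible
4. a : D?  L(a) = {A} ∪ {¬D}
   clash {D, ¬D} at a — a ∈ D
5. Entailed for a: {A, D}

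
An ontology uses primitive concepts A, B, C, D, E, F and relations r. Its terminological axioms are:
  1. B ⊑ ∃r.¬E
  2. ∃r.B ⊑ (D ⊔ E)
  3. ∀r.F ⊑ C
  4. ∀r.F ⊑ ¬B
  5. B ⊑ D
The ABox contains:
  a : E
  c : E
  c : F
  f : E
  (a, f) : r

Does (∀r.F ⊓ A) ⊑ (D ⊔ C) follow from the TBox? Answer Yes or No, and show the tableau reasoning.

Yes

1. (∀r.F ⊓ A) ⊑ (D ⊔ C)  ⇔  ((∀r.F ⊓ A) ⊓ (¬D ⊓ ¬C)) unsat w.r.t. T
   all branches close; clash {D, ¬D} at x₀
2. Hence (∀r.F ⊓ A) ⊑ (D ⊔ C): entailed.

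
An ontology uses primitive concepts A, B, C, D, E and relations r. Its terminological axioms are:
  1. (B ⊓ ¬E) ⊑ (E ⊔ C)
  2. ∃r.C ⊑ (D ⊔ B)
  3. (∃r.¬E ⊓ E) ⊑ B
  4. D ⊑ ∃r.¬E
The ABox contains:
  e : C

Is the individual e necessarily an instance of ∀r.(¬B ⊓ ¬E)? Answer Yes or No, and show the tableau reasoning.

1. e : ∀r.(¬B ⊓ ¬E)?  L(e) = {C} ∪ {∃r.(B ⊔ E)}
   open: L(e) ⊇ {C, ¬B, ¬D, ∀r.E, ∀r.¬C, …} (+ ∃-successors) — e ∉ ∀r.(¬B ⊓ ¬E) possible
2. Hence e : ∀r.(¬B ⊓ ¬E): not entailed.

No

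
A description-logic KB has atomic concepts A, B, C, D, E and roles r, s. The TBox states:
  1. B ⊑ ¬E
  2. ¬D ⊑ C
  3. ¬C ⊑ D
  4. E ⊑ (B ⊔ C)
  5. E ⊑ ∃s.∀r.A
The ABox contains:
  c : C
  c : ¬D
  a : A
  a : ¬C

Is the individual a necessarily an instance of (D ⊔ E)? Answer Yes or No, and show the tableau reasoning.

Yes

1. a : (D ⊔ E)?  L(a) = {A, ¬C} ∪ {(¬D ⊓ ¬E)}
   clash {D, ¬D} at a — a ∈ (D ⊔ E)
2. Hence a : (D ⊔ E): entailed.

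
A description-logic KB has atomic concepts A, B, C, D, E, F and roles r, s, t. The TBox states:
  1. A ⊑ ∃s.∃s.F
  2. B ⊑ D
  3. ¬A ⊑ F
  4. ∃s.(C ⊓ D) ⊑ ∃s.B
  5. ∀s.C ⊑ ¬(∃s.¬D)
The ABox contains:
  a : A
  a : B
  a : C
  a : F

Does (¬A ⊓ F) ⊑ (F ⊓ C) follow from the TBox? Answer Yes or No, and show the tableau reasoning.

No

1. (¬A ⊓ F) ⊑ (F ⊓ C)  ⇔  ((¬A ⊓ F) ⊓ (¬F ⊔ ¬C)) unsat w.r.t. T
   open: L(x₀) ⊇ {F, ¬A, ¬B, ¬C, ∀s.(¬C ⊔ ¬D), …} (+ ∃-successors)
2. Hence (¬A ⊓ F) ⊑ (F ⊓ C): not entailed.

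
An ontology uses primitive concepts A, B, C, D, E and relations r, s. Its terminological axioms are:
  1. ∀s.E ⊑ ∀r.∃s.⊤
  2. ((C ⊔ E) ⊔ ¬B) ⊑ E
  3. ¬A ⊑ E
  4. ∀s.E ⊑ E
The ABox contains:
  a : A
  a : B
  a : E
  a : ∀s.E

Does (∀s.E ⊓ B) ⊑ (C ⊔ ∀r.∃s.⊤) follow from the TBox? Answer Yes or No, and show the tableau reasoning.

1. (∀s.E ⊓ B) ⊑ (C ⊔ ∀r.∃s.⊤)  ⇔  ((∀s.E ⊓ B) ⊓ (¬C ⊓ ∃r.∀s.⊥)) unsat w.r.t. T
   all branches close; clash ⊥ at an ∃-successor
2. Hence (∀s.E ⊓ B) ⊑ (C ⊔ ∀r.∃s.⊤): entailed.

Yes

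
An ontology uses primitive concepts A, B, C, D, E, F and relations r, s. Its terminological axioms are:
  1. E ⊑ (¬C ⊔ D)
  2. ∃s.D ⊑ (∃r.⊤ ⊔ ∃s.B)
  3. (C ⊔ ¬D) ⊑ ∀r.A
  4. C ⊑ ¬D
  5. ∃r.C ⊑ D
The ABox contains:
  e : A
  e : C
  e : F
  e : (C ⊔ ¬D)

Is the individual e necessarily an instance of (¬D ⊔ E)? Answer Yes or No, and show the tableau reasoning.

1. e : (¬D ⊔ E)?  L(e) = {A, C, F, (C ⊔ ¬D)} ∪ {(D ⊓ ¬E)}
   clash {D, ¬D} at e — e ∈ (¬D ⊔ E)
2. Hence e : (¬D ⊔ E): entailed.

Yes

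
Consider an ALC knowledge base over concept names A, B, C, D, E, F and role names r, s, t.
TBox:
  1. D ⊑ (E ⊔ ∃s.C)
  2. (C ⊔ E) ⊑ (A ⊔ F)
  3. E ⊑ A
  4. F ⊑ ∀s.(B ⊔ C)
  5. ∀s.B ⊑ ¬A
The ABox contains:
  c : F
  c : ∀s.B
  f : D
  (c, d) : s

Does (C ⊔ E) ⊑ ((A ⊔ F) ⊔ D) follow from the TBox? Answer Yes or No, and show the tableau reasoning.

1. (C ⊔ E) ⊑ ((A ⊔ F) ⊔ D)  ⇔  ((C ⊔ E) ⊓ ((¬A ⊓ ¬F) ⊓ ¬D)) unsat w.r.t. T
   all branches close; clash {A, ¬A} at x₀
2. Hence (C ⊔ E) ⊑ ((A ⊔ F) ⊔ D): entailed.

Yes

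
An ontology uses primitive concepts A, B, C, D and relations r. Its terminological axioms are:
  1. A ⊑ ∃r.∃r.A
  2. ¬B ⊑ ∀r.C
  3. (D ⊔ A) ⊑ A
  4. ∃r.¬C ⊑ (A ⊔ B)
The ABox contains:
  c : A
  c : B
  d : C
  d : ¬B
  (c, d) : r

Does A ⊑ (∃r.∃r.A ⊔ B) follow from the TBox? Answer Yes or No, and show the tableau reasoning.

1. A ⊑ (∃r.∃r.A ⊔ B)  ⇔  (A ⊓ (∀r.∀r.¬A ⊓ ¬B)) unsat w.r.t. T
   all branches close; clash {A, ¬A} at an ∃-successor
2. Hence A ⊑ (∃r.∃r.A ⊔ B): entailed.

Yes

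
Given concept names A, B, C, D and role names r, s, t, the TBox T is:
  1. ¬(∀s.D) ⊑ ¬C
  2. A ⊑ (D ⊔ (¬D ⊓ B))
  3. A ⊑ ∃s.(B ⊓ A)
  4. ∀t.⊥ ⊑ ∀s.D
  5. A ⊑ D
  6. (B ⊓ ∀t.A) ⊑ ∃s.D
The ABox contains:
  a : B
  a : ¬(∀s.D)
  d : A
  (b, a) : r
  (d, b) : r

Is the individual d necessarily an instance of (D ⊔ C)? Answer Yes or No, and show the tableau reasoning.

Yes

1. d : (D ⊔ C)?  L(d) = {A} ∪ {(¬D ⊓ ¬C)}
   clash {D, ¬D} at d — d ∈ (D ⊔ C)
2. Hence d : (D ⊔ C): entailed.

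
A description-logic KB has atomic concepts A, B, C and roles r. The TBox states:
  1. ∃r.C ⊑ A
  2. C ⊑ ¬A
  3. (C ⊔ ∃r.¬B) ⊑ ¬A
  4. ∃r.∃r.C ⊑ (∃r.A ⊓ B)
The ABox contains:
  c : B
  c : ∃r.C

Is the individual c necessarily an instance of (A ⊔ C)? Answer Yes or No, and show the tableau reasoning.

Yes

1. c : (A ⊔ C)?  L(c) = {B, ∃r.C} ∪ {(¬A ⊓ ¬C)}
   clash {A, ¬A} at c — c ∈ (A ⊔ C)
2. Hence c : (A ⊔ C): entailed.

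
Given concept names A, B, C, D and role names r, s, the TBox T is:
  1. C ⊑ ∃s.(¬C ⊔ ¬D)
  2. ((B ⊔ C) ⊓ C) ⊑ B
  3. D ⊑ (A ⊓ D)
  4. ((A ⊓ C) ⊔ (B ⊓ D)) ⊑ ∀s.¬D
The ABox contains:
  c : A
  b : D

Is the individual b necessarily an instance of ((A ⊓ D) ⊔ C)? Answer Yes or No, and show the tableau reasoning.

Yes

1. b : ((A ⊓ D) ⊔ C)?  L(b) = {D} ∪ {((¬A ⊔ ¬D) ⊓ ¬C)}
   clash {D, ¬D} at b — b ∈ ((A ⊓ D) ⊔ C)
2. Hence b : ((A ⊓ D) ⊔ C): entailed.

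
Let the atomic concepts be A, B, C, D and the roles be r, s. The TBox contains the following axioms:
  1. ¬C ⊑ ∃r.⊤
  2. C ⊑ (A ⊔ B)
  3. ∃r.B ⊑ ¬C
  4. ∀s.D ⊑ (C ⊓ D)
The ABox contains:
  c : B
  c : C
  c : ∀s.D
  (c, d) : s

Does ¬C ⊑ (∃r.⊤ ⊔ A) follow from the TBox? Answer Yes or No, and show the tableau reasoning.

Yes

1. ¬C ⊑ (∃r.⊤ ⊔ A)  ⇔  (¬C ⊓ (∀r.⊥ ⊓ ¬A)) unsat w.r.t. T
   all branches close; clash {C, ¬C} at x₀
2. Hence ¬C ⊑ (∃r.⊤ ⊔ A): entailed.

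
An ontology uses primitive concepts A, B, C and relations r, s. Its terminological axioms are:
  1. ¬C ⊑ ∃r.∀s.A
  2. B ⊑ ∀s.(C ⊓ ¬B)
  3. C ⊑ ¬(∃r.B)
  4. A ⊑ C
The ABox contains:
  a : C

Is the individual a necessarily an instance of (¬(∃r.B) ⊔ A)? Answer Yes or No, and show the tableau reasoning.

Yes

1. a : (¬(∃r.B) ⊔ A)?  L(a) = {C} ∪ {(∃r.B ⊓ ¬A)}
   clash {B, ¬B} at an ∃-successor — a ∈ (¬(∃r.B) ⊔ A)
2. Hence a : (¬(∃r.B) ⊔ A): entailed.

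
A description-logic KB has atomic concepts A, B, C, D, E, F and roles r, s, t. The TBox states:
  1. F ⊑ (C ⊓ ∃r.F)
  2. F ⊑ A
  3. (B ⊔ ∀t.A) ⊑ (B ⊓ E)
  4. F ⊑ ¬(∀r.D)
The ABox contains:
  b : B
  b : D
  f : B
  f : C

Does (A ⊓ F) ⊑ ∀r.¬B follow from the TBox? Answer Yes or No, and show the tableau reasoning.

1. (A ⊓ F) ⊑ ∀r.¬B  ⇔  ((A ⊓ F) ⊓ ∃r.B) unsat w.r.t. T
   apply at x₀: F⊑(C ⊓ ∃r.F); F⊑¬(∀r.D)
   open: L(x₀) ⊇ {A, C, F, ¬B, ∃r.B, …} (+ ∃-successors)
2. Hence (A ⊓ F) ⊑ ∀r.¬B: not entailed.

No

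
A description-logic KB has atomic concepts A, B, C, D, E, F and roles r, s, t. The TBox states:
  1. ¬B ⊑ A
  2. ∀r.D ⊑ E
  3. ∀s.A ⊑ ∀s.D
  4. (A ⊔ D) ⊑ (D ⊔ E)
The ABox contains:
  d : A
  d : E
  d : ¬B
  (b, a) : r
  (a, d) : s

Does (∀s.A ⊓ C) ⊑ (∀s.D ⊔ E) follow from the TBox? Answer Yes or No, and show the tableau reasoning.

1. (∀s.A ⊓ C) ⊑ (∀s.D ⊔ E)  ⇔  ((∀s.A ⊓ C) ⊓ (∃s.¬D ⊓ ¬E)) unsat w.r.t. T
   all branches close; clash {E, ¬E} at x₀
2. Hence (∀s.A ⊓ C) ⊑ (∀s.D ⊔ E): entailed.

Yes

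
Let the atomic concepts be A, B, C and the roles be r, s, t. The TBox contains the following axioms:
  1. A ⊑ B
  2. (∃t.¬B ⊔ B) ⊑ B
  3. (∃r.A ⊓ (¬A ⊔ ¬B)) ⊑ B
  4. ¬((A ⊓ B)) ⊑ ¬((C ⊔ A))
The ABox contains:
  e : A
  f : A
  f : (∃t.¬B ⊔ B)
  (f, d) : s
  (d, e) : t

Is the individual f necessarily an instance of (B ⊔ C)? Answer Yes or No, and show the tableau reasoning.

1. f : (B ⊔ C)?  L(f) = {A, (∃t.¬B ⊔ B)} ∪ {(¬B ⊓ ¬C)}
   clash {B, ¬B} at f — f ∈ (B ⊔ C)
2. Hence f : (B ⊔ C): entailed.

Yes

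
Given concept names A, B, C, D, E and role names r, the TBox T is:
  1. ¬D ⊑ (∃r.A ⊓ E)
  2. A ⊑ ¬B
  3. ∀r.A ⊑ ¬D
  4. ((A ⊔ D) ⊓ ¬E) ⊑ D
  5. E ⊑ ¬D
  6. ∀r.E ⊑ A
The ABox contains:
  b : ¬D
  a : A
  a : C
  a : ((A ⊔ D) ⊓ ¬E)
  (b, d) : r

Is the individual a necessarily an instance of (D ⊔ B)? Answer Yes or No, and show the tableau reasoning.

Yes

1. a : (D ⊔ B)?  L(a) = {A, C, ((A ⊔ D) ⊓ ¬E)} ∪ {(¬D ⊓ ¬B)}
   clash {E, ¬E} at a — a ∈ (D ⊔ B)
2. Hence a : (D ⊔ B): entailed.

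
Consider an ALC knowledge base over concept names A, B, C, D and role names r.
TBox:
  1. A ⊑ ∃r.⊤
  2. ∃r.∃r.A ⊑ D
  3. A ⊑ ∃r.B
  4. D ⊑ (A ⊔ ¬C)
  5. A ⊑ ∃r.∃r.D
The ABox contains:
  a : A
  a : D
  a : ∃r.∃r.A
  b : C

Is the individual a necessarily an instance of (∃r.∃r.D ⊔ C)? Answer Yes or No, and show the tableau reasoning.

Yes

1. a : (∃r.∃r.D ⊔ C)?  L(a) = {A, D, ∃r.∃r.A} ∪ {(∀r.∀r.¬D ⊓ ¬C)}
   clash {D, ¬D} at an ∃-successor — a ∈ (∃r.∃r.D ⊔ C)
2. Hence a : (∃r.∃r.D ⊔ C): entailed.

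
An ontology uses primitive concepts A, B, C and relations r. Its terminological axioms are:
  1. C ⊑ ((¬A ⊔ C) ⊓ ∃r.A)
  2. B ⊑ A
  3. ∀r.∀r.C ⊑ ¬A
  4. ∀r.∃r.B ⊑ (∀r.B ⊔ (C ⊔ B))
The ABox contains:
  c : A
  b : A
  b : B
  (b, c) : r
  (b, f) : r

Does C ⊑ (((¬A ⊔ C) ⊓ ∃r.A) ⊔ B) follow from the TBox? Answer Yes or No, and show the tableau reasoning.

Yes

1. C ⊑ (((¬A ⊔ C) ⊓ ∃r.A) ⊔ B)  ⇔  (C ⊓ (((A ⊓ ¬C) ⊔ ∀r.¬A) ⊓ ¬B)) unsat w.r.t. T
   all branches close; clash {A, ¬A} at an ∃-successor
2. Hence C ⊑ (((¬A ⊔ C) ⊓ ∃r.A) ⊔ B): entailed.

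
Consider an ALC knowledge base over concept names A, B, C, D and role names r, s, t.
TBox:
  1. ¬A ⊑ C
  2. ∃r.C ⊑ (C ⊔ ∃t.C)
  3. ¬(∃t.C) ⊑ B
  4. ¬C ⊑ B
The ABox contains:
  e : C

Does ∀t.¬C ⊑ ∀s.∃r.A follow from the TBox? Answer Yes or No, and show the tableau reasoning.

1. ∀t.¬C ⊑ ∀s.∃r.A  ⇔  (∀t.¬C ⊓ ∃s.∀r.¬A) unsat w.r.t. T
   apply at x₀: ¬(∃t.C)⊑B
   open: L(x₀) ⊇ {A, B, C, ∀r.¬C, ∀t.¬C, …} (+ ∃-successors)
2. Hence ∀t.¬C ⊑ ∀s.∃r.A: not entailed.

No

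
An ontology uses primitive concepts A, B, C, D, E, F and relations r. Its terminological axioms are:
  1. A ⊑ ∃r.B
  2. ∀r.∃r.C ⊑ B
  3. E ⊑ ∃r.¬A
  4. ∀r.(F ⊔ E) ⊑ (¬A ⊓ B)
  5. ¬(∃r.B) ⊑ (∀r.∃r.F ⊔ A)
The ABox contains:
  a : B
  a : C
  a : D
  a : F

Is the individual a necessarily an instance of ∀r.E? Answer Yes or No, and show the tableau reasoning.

1. a : ∀r.E?  L(a) = {B, C, D, F} ∪ {∃r.¬E}
   open: L(a) ⊇ {B, C, D, F, ¬A, …} (+ ∃-successors) — a ∉ ∀r.E possible
2. Hence a : ∀r.E: not entailed.

No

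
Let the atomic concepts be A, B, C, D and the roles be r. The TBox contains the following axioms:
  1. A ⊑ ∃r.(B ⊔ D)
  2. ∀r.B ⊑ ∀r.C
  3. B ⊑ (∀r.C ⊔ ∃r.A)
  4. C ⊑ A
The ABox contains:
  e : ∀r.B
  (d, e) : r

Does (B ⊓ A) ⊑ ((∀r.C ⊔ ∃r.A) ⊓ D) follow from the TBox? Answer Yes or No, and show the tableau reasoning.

No

1. (B ⊓ A) ⊑ ((∀r.C ⊔ ∃r.A) ⊓ D)  ⇔  ((B ⊓ A) ⊓ ((∃r.¬C ⊓ ∀r.¬A) ⊔ ¬D)) unsat w.r.t. T
   apply at x₀: A⊑∃r.(B ⊔ D); B⊑(∀r.C ⊔ ∃r.A)
   open: L(x₀) ⊇ {A, B, ¬D, ∀r.C, ∃r.(B ⊔ D)} (+ ∃-successors)
2. Hence (B ⊓ A) ⊑ ((∀r.C ⊔ ∃r.A) ⊓ D): not entailed.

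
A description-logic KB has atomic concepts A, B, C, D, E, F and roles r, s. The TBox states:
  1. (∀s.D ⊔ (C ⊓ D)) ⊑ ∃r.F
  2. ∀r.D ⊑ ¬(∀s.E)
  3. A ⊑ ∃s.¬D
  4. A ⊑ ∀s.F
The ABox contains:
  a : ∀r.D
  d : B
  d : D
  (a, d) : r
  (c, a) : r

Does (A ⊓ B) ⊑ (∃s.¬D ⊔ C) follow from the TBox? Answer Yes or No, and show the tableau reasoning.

Yes

1. (A ⊓ B) ⊑ (∃s.¬D ⊔ C)  ⇔  ((A ⊓ B) ⊓ (∀s.D ⊓ ¬C)) unsat w.r.t. T
   all branches close; clash {D, ¬D} at an ∃-successor
2. Hence (A ⊓ B) ⊑ (∃s.¬D ⊔ C): entailed.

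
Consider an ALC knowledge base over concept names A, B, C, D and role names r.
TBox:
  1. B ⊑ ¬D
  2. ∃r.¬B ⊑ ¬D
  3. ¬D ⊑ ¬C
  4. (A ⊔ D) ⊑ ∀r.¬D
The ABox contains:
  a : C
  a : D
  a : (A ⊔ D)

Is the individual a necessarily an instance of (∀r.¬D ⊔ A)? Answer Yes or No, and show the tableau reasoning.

Yes

1. a : (∀r.¬D ⊔ A)?  L(a) = {C, D, (A ⊔ D)} ∪ {(∃r.D ⊓ ¬A)}
   clash {D, ¬D} at a — a ∈ (∀r.¬D ⊔ A)
2. Hence a : (∀r.¬D ⊔ A): entailed.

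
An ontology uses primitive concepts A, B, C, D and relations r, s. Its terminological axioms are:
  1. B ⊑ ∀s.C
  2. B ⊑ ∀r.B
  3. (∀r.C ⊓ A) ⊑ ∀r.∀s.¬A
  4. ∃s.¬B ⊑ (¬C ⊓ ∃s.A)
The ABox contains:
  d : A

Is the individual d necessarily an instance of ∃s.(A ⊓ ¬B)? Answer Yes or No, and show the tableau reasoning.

No

1. d : ∃s.(A ⊓ ¬B)?  L(d) = {A} ∪ {∀s.(¬A ⊔ B)}
   open: L(d) ⊇ {A, ¬B, ∀s.(¬A ⊔ B), ∀s.B, ∃r.¬C} (+ ∃-successors) — d ∉ ∃s.(A ⊓ ¬B) possible
2. Hence d : ∃s.(A ⊓ ¬B): not entailed.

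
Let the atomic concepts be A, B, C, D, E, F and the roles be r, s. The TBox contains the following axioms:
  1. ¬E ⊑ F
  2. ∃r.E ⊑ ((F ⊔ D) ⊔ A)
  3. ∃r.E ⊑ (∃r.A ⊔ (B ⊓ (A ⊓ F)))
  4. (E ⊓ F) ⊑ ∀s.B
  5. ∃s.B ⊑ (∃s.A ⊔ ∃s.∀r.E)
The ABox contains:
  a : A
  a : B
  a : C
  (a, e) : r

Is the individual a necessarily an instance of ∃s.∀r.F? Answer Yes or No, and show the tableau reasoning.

1. a : ∃s.∀r.F?  L(a) = {A, B, C} ∪ {∀s.∃r.¬F}
   open: L(a) ⊇ {A, B, C, E, ¬F, …} — a ∉ ∃s.∀r.F possible
2. Hence a : ∃s.∀r.F: not entailed.

No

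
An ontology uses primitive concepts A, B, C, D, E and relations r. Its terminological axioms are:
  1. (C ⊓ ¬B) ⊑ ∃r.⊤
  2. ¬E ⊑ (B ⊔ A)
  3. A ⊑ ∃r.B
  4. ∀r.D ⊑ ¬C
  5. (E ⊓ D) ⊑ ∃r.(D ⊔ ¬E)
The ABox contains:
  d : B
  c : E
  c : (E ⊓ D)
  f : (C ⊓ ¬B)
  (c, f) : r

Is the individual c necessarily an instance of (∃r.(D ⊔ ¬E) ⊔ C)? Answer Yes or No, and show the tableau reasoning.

1. c : (∃r.(D ⊔ ¬E) ⊔ C)?  L(c) = {E, (E ⊓ D)} ∪ {(∀r.(¬D ⊓ E) ⊓ ¬C)}
   clash {E, ¬E} at an ∃-successor — c ∈ (∃r.(D ⊔ ¬E) ⊔ C)
2. Hence c : (∃r.(D ⊔ ¬E) ⊔ C): entailed.

Yes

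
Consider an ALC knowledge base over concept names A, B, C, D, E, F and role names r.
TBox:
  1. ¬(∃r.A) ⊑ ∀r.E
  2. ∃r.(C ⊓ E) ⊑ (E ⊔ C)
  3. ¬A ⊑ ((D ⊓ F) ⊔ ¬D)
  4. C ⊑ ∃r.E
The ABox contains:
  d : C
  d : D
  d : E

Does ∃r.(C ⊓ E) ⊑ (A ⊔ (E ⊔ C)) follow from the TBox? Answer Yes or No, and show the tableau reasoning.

1. ∃r.(C ⊓ E) ⊑ (A ⊔ (E ⊔ C))  ⇔  (∃r.(C ⊓ E) ⊓ (¬A ⊓ (¬E ⊓ ¬C))) unsat w.r.t. T
   all branches close; clash {C, ¬C} at x₀
2. Hence ∃r.(C ⊓ E) ⊑ (A ⊔ (E ⊔ C)): entailed.

Yes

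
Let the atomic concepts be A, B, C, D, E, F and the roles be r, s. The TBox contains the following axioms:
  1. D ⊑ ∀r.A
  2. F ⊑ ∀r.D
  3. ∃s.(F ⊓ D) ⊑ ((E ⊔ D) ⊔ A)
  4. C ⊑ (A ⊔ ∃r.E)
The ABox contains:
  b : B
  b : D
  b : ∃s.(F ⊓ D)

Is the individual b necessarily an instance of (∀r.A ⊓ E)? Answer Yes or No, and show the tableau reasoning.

1. b : (∀r.A ⊓ E)?  L(b) = {B, D, ∃s.(F ⊓ D)} ∪ {(∃r.¬A ⊔ ¬E)}
   apply at b: D⊑∀r.A; ∃s.(F ⊓ D)⊑((E ⊔ D) ⊔ A)
   open: L(b) ⊇ {B, D, ¬C, ¬E, ¬F, …} (+ ∃-successors) — b ∉ (∀r.A ⊓ E) possible
2. Hence b : (∀r.A ⊓ E): not entailed.

No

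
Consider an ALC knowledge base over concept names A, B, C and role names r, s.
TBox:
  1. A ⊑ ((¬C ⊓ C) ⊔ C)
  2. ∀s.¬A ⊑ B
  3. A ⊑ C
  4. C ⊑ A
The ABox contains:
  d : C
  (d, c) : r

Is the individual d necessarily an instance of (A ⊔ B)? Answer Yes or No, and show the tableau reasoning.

1. d : (A ⊔ B)?  L(d) = {C} ∪ {(¬A ⊓ ¬B)}
   clash {A, ¬A} at d — d ∈ (A ⊔ B)
2. Hence d : (A ⊔ B): entailed.

Yes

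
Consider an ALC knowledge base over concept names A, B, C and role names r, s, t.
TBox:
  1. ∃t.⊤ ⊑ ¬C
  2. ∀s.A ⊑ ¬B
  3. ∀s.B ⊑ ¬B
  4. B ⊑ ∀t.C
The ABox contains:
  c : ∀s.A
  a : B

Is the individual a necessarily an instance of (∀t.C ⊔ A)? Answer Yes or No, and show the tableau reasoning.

1. a : (∀t.C ⊔ A)?  L(a) = {B} ∪ {(∃t.¬C ⊓ ¬A)}
   clash {B, ¬B} at a — a ∈ (∀t.C ⊔ A)
2. Hence a : (∀t.C ⊔ A): entailed.

Yes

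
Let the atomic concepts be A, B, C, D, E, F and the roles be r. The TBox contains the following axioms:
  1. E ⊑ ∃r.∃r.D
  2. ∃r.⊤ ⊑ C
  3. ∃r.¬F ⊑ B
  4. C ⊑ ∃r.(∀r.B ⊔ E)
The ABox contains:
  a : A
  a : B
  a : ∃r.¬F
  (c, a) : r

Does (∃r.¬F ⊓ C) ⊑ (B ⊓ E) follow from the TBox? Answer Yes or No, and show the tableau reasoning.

1. (∃r.¬F ⊓ C) ⊑ (B ⊓ E)  ⇔  ((∃r.¬F ⊓ C) ⊓ (¬B ⊔ ¬E)) unsat w.r.t. T
   apply at x₀: ∃r.¬F⊑B; C⊑∃r.(∀r.B ⊔ E)
   open: L(x₀) ⊇ {B, C, ¬E, ∃r.(∀r.B ⊔ E), ∃r.¬F} (+ ∃-successors)
2. Hence (∃r.¬F ⊓ C) ⊑ (B ⊓ E): not entailed.

No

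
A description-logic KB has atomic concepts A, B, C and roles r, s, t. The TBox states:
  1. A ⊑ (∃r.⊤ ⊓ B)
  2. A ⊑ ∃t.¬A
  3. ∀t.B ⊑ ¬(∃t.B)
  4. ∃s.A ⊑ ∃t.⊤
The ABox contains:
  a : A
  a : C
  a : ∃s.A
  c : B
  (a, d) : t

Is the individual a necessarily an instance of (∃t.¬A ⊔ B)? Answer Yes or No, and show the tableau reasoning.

1. a : (∃t.¬A ⊔ B)?  L(a) = {A, C, ∃s.A} ∪ {(∀t.A ⊓ ¬B)}
   clash {B, ¬B} at a — a ∈ (∃t.¬A ⊔ B)
2. Hence a : (∃t.¬A ⊔ B): entailed.

Yes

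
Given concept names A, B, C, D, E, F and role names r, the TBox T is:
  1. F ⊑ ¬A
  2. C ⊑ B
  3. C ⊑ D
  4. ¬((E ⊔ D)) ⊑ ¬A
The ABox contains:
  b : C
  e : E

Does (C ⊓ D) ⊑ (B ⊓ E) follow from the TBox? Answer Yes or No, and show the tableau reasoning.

1. (C ⊓ D) ⊑ (B ⊓ E)  ⇔  ((C ⊓ D) ⊓ (¬B ⊔ ¬E)) unsat w.r.t. T
   apply at x₀: C⊑B
   open: L(x₀) ⊇ {B, C, D, ¬E, ¬F}
2. Hence (C ⊓ D) ⊑ (B ⊓ E): not entailed.

No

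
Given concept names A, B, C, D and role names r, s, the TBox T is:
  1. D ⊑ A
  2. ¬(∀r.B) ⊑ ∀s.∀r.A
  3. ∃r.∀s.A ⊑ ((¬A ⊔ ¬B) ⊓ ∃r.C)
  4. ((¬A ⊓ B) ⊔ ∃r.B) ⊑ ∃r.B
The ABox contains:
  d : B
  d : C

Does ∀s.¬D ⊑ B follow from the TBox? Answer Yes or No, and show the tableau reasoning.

1. ∀s.¬D ⊑ B  ⇔  (∀s.¬D ⊓ ¬B) unsat w.r.t. T
   open: L(x₀) ⊇ {¬B, ¬D, ∀r.B, ∀r.¬B, ∀r.∃s.¬A, …}
2. Hence ∀s.¬D ⊑ B: not entailed.

No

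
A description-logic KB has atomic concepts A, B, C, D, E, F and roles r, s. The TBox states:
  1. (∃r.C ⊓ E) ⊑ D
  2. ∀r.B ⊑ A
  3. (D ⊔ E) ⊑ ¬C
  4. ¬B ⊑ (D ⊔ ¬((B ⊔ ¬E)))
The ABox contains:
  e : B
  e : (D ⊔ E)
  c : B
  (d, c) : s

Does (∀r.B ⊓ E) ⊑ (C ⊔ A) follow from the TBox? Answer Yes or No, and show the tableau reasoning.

Yes

1. (∀r.B ⊓ E) ⊑ (C ⊔ A)  ⇔  ((∀r.B ⊓ E) ⊓ (¬C ⊓ ¬A)) unsat w.r.t. T
   all branches close; clash {A, ¬A} at x₀
2. Hence (∀r.B ⊓ E) ⊑ (C ⊔ A): entailed.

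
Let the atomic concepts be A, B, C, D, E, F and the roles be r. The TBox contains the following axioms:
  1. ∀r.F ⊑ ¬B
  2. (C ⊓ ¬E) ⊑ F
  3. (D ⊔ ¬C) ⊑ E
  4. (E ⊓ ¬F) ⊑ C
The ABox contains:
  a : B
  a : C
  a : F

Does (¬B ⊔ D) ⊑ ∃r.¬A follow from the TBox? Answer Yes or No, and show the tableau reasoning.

1. (¬B ⊔ D) ⊑ ∃r.¬A  ⇔  ((¬B ⊔ D) ⊓ ∀r.A) unsat w.r.t. T
   open: L(x₀) ⊇ {E, F, ¬B, ¬C, ∀r.A}
2. Hence (¬B ⊔ D) ⊑ ∃r.¬A: not entailed.

No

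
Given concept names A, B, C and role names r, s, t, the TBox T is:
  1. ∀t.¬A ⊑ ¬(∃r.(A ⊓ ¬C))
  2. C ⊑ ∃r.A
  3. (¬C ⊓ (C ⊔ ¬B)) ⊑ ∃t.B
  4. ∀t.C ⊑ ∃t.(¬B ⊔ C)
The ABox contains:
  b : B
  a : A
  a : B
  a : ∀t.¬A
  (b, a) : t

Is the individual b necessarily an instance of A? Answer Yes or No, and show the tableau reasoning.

No

1. b : A?  L(b) = {B} ∪ {¬A}
   open: L(b) ⊇ {B, ¬A, ¬C, ∃t.A, ∃t.¬C} (+ ∃-successors) — b ∉ A possible
2. Hence b : A: not entailed.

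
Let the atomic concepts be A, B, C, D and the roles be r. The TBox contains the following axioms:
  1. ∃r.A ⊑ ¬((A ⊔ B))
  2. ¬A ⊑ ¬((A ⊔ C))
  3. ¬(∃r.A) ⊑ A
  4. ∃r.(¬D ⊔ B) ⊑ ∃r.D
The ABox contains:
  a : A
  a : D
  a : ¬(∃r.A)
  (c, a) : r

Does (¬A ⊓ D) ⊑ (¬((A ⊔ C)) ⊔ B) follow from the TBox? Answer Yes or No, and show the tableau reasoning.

Yes

1. (¬A ⊓ D) ⊑ (¬((A ⊔ C)) ⊔ B)  ⇔  ((¬A ⊓ D) ⊓ ((A ⊔ C) ⊓ ¬B)) unsat w.r.t. T
   all branches close; clash {A, ¬A} at x₀
2. Hence (¬A ⊓ D) ⊑ (¬((A ⊔ C)) ⊔ B): entailed.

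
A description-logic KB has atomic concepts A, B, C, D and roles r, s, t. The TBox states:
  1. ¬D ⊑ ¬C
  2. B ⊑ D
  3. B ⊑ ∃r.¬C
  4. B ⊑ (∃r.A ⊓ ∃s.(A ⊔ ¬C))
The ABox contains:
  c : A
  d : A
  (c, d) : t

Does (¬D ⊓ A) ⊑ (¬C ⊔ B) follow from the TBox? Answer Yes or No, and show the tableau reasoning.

Yes

1. (¬D ⊓ A) ⊑ (¬C ⊔ B)  ⇔  ((¬D ⊓ A) ⊓ (C ⊓ ¬B)) unsat w.r.t. T
   all branches close; clash {C, ¬C} at x₀
2. Hence (¬D ⊓ A) ⊑ (¬C ⊔ B): entailed.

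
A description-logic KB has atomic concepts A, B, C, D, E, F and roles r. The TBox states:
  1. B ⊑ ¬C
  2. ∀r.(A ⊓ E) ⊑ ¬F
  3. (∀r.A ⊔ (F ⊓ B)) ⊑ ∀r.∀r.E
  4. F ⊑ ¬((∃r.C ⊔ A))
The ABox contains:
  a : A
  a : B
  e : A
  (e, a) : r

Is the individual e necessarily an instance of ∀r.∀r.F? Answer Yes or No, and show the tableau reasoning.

1. e : ∀r.∀r.F?  L(e) = {A} ∪ {∃r.∃r.¬F}
   open: L(e) ⊇ {A, ¬B, ¬F, ∃r.¬A, ∃r.∃r.¬F} (+ ∃-successors) — e ∉ ∀r.∀r.F possible
2. Hence e : ∀r.∀r.F: not entailed.

No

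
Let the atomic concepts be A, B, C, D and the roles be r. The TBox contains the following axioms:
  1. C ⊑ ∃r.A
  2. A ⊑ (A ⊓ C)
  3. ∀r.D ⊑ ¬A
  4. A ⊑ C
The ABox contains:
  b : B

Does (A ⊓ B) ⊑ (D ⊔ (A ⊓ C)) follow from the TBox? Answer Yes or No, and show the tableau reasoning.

Yes

1. (A ⊓ B) ⊑ (D ⊔ (A ⊓ C))  ⇔  ((A ⊓ B) ⊓ (¬D ⊓ (¬A ⊔ ¬C))) unsat w.r.t. T
   all branches close; clash {C, ¬C} at x₀
2. Hence (A ⊓ B) ⊑ (D ⊔ (A ⊓ C)): entailed.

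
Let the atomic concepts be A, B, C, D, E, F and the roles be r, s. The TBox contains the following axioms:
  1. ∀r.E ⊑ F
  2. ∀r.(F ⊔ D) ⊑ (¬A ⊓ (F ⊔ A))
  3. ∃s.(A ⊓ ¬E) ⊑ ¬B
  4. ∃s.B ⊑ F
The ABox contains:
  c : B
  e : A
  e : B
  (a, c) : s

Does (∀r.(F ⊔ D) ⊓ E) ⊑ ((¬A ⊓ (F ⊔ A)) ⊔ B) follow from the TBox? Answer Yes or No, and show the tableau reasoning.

Yes

1. (∀r.(F ⊔ D) ⊓ E) ⊑ ((¬A ⊓ (F ⊔ A)) ⊔ B)  ⇔  ((∀r.(F ⊔ D) ⊓ E) ⊓ ((A ⊔ (¬F ⊓ ¬A)) ⊓ ¬B)) unsat w.r.t. T
   all branches close; clash {F, ¬F} at x₀
2. Hence (∀r.(F ⊔ D) ⊓ E) ⊑ ((¬A ⊓ (F ⊔ A)) ⊔ B): entailed.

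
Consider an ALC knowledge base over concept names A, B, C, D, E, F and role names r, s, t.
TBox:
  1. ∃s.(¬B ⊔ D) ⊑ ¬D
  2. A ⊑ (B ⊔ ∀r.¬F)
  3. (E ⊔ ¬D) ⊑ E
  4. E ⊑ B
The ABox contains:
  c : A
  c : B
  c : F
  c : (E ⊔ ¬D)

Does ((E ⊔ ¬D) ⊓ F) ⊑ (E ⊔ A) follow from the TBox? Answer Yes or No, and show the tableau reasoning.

1. ((E ⊔ ¬D) ⊓ F) ⊑ (E ⊔ A)  ⇔  (((E ⊔ ¬D) ⊓ F) ⊓ (¬E ⊓ ¬A)) unsat w.r.t. T
   all branches close; clash {E, ¬E} at x₀
2. Hence ((E ⊔ ¬D) ⊓ F) ⊑ (E ⊔ A): entailed.

Yes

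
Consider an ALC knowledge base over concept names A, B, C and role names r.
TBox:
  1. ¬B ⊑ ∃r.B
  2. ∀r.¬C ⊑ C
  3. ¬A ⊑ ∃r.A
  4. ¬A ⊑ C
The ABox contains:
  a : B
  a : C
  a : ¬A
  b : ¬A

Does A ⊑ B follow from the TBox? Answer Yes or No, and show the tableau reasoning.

No

1. A ⊑ B  ⇔  (A ⊓ ¬B) unsat w.r.t. T
   apply at x₀: ¬B⊑∃r.B
   open: L(x₀) ⊇ {A, ¬B, ∃r.B, ∃r.C} (+ ∃-successors)
2. Hence A ⊑ B: not entailed.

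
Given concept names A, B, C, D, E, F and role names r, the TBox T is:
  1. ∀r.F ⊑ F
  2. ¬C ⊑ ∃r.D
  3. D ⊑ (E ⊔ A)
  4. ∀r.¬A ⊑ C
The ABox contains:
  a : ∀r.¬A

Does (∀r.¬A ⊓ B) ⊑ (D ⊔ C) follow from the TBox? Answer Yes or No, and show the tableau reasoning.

1. (∀r.¬A ⊓ B) ⊑ (D ⊔ C)  ⇔  ((∀r.¬A ⊓ B) ⊓ (¬D ⊓ ¬C)) unsat w.r.t. T
   all branches close; clash {C, ¬C} at x₀
2. Hence (∀r.¬A ⊓ B) ⊑ (D ⊔ C): entailed.

Yes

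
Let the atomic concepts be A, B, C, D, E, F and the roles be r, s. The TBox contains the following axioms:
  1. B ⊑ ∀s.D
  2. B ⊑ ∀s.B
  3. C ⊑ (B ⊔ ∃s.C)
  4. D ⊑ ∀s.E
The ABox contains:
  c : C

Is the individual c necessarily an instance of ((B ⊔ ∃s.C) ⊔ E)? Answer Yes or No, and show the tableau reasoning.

Yes

1. c : ((B ⊔ ∃s.C) ⊔ E)?  L(c) = {C} ∪ {((¬B ⊓ ∀s.¬C) ⊓ ¬E)}
   clash {C, ¬C} at an ∃-successor — c ∈ ((B ⊔ ∃s.C) ⊔ E)
2. Hence c : ((B ⊔ ∃s.C) ⊔ E): entailed.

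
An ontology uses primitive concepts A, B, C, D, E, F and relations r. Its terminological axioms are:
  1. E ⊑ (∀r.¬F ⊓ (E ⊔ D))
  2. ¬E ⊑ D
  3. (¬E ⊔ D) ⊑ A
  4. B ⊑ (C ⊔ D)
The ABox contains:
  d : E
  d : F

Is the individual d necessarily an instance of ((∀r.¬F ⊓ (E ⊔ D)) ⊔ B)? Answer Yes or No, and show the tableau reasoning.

1. d : ((∀r.¬F ⊓ (E ⊔ D)) ⊔ B)?  L(d) = {E, F} ∪ {((∃r.F ⊔ (¬E ⊓ ¬D)) ⊓ ¬B)}
   clash {E, ¬E} at d — d ∈ ((∀r.¬F ⊓ (E ⊔ D)) ⊔ B)
2. Hence d : ((∀r.¬F ⊓ (E ⊔ D)) ⊔ B): entailed.

Yes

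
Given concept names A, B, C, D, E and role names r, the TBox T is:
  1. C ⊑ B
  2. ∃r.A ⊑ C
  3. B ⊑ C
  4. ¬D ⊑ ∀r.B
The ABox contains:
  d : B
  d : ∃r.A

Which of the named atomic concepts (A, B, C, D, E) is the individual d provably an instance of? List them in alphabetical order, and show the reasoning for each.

{B, C}

1. d : A?  L(d) = {B, ∃r.A} ∪ {¬A}
   apply at d: ∃r.A⊑C; B⊑C
   open: L(d) ⊇ {B, C, D, ¬A, ∃r.A} (+ ∃-successors) — d ∉ A possible
2. d : B?  L(d) = {B, ∃r.A} ∪ {¬B}
   clash {B, ¬B} at d — d ∈ B
3. d : C?  L(d) = {B, ∃r.A} ∪ {¬C}
   clash {C, ¬C} at d — d ∈ C
4. d : D?  L(d) = {B, ∃r.A} ∪ {¬D}
   apply at d: ∃r.A⊑C; B⊑C; ¬D⊑∀r.B
   open: L(d) ⊇ {B, C, ¬D, ∀r.B, ∃r.A} (+ ∃-successors) — d ∉ D possible
5. d : E?  L(d) = {B, ∃r.A} ∪ {¬E}
   apply at d: ∃r.A⊑C; B⊑C
   open: L(d) ⊇ {B, C, D, ¬E, ∃r.A} (+ ∃-successors) — d ∉ E possible
6. Entailed for d: {B, C}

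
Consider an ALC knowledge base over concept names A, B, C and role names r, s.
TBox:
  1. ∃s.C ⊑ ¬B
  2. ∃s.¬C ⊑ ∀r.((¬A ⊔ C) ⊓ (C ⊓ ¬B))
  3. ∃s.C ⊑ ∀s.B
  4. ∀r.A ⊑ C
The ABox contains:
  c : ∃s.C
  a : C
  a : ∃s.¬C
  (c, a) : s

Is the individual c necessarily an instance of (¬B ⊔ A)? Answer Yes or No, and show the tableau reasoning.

1. c : (¬B ⊔ A)?  L(c) = {∃s.C} ∪ {(B ⊓ ¬A)}
   clash {B, ¬B} at c — c ∈ (¬B ⊔ A)
2. Hence c : (¬B ⊔ A): entailed.

Yes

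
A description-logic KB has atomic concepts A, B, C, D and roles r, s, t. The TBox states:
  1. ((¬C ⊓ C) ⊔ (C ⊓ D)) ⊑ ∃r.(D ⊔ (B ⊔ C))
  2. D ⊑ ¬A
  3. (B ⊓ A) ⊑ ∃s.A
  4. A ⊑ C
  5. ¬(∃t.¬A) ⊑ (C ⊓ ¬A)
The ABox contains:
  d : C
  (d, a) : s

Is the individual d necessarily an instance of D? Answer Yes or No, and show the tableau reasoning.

1. d : D?  L(d) = {C} ∪ {¬D}
   open: L(d) ⊇ {C, ¬B, ¬D, ∃t.¬A} (+ ∃-successors) — d ∉ D possible
2. Hence d : D: not entailed.

No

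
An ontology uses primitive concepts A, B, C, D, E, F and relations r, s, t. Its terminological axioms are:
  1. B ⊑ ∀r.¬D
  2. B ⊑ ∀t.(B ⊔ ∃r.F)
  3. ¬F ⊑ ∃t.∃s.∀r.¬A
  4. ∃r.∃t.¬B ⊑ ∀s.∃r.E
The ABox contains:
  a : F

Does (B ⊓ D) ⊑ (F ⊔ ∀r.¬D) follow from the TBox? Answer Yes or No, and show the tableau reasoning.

Yes

1. (B ⊓ D) ⊑ (F ⊔ ∀r.¬D)  ⇔  ((B ⊓ D) ⊓ (¬F ⊓ ∃r.D)) unsat w.r.t. T
   all branches close; clash {D, ¬D} at an ∃-successor
2. Hence (B ⊓ D) ⊑ (F ⊔ ∀r.¬D): entailed.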